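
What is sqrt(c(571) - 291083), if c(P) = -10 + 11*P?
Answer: 2*I*sqrt(71203) ≈ 533.68*I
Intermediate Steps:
sqrt(c(571) - 291083) = sqrt((-10 + 11*571) - 291083) = sqrt((-10 + 6281) - 291083) = sqrt(6271 - 291083) = sqrt(-284812) = 2*I*sqrt(71203)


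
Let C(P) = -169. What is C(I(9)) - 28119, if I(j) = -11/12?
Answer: -28288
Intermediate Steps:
I(j) = -11/12 (I(j) = -11*1/12 = -11/12)
C(I(9)) - 28119 = -169 - 28119 = -28288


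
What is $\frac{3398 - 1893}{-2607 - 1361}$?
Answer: $- \frac{1505}{3968} \approx -0.37928$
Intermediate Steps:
$\frac{3398 - 1893}{-2607 - 1361} = \frac{1505}{-3968} = 1505 \left(- \frac{1}{3968}\right) = - \frac{1505}{3968}$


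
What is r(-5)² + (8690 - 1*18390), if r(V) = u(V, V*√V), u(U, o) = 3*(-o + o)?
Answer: -9700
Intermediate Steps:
u(U, o) = 0 (u(U, o) = 3*0 = 0)
r(V) = 0
r(-5)² + (8690 - 1*18390) = 0² + (8690 - 1*18390) = 0 + (8690 - 18390) = 0 - 9700 = -9700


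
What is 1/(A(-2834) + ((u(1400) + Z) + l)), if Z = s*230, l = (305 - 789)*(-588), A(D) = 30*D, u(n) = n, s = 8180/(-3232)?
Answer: 404/80957513 ≈ 4.9903e-6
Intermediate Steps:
s = -2045/808 (s = 8180*(-1/3232) = -2045/808 ≈ -2.5309)
l = 284592 (l = -484*(-588) = 284592)
Z = -235175/404 (Z = -2045/808*230 = -235175/404 ≈ -582.12)
1/(A(-2834) + ((u(1400) + Z) + l)) = 1/(30*(-2834) + ((1400 - 235175/404) + 284592)) = 1/(-85020 + (330425/404 + 284592)) = 1/(-85020 + 115305593/404) = 1/(80957513/404) = 404/80957513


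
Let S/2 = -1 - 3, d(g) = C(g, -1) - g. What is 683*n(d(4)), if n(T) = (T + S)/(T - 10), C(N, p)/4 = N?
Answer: 1366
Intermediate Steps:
C(N, p) = 4*N
d(g) = 3*g (d(g) = 4*g - g = 3*g)
S = -8 (S = 2*(-1 - 3) = 2*(-4) = -8)
n(T) = (-8 + T)/(-10 + T) (n(T) = (T - 8)/(T - 10) = (-8 + T)/(-10 + T))
683*n(d(4)) = 683*((-8 + 3*4)/(-10 + 3*4)) = 683*((-8 + 12)/(-10 + 12)) = 683*(4/2) = 683*((½)*4) = 683*2 = 1366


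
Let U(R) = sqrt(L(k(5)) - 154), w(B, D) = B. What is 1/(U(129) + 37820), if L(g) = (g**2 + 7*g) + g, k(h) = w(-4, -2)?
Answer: 3782/143035257 - I*sqrt(170)/1430352570 ≈ 2.6441e-5 - 9.1155e-9*I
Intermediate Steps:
k(h) = -4
L(g) = g**2 + 8*g
U(R) = I*sqrt(170) (U(R) = sqrt(-4*(8 - 4) - 154) = sqrt(-4*4 - 154) = sqrt(-16 - 154) = sqrt(-170) = I*sqrt(170))
1/(U(129) + 37820) = 1/(I*sqrt(170) + 37820) = 1/(37820 + I*sqrt(170))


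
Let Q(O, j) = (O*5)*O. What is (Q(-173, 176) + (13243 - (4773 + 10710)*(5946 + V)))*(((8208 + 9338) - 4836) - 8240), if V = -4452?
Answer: -102670151580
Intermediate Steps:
Q(O, j) = 5*O² (Q(O, j) = (5*O)*O = 5*O²)
(Q(-173, 176) + (13243 - (4773 + 10710)*(5946 + V)))*(((8208 + 9338) - 4836) - 8240) = (5*(-173)² + (13243 - (4773 + 10710)*(5946 - 4452)))*(((8208 + 9338) - 4836) - 8240) = (5*29929 + (13243 - 15483*1494))*((17546 - 4836) - 8240) = (149645 + (13243 - 1*23131602))*(12710 - 8240) = (149645 + (13243 - 23131602))*4470 = (149645 - 23118359)*4470 = -22968714*4470 = -102670151580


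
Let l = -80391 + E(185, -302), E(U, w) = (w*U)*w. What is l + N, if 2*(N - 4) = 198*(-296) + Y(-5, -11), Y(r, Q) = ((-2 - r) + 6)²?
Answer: 33526179/2 ≈ 1.6763e+7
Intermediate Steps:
E(U, w) = U*w² (E(U, w) = (U*w)*w = U*w²)
Y(r, Q) = (4 - r)²
l = 16792349 (l = -80391 + 185*(-302)² = -80391 + 185*91204 = -80391 + 16872740 = 16792349)
N = -58519/2 (N = 4 + (198*(-296) + (-4 - 5)²)/2 = 4 + (-58608 + (-9)²)/2 = 4 + (-58608 + 81)/2 = 4 + (½)*(-58527) = 4 - 58527/2 = -58519/2 ≈ -29260.)
l + N = 16792349 - 58519/2 = 33526179/2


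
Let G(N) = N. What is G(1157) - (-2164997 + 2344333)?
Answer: -178179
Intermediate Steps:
G(1157) - (-2164997 + 2344333) = 1157 - (-2164997 + 2344333) = 1157 - 1*179336 = 1157 - 179336 = -178179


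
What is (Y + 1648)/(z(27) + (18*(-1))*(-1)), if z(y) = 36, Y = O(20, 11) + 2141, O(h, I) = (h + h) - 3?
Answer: 1913/27 ≈ 70.852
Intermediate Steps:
O(h, I) = -3 + 2*h (O(h, I) = 2*h - 3 = -3 + 2*h)
Y = 2178 (Y = (-3 + 2*20) + 2141 = (-3 + 40) + 2141 = 37 + 2141 = 2178)
(Y + 1648)/(z(27) + (18*(-1))*(-1)) = (2178 + 1648)/(36 + (18*(-1))*(-1)) = 3826/(36 - 18*(-1)) = 3826/(36 + 18) = 3826/54 = 3826*(1/54) = 1913/27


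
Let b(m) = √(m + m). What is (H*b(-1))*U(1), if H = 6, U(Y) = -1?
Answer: -6*I*√2 ≈ -8.4853*I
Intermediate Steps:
b(m) = √2*√m (b(m) = √(2*m) = √2*√m)
(H*b(-1))*U(1) = (6*(√2*√(-1)))*(-1) = (6*(√2*I))*(-1) = (6*(I*√2))*(-1) = (6*I*√2)*(-1) = -6*I*√2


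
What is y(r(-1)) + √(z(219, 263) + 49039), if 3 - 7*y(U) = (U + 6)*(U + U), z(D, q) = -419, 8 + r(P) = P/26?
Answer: -10063/2366 + 2*√12155 ≈ 216.25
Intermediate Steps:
r(P) = -8 + P/26
y(U) = 3/7 - 2*U*(6 + U)/7 (y(U) = 3/7 - (U + 6)*(U + U)/7 = 3/7 - (6 + U)*2*U/7 = 3/7 - 2*U*(6 + U)/7)
y(r(-1)) + √(z(219, 263) + 49039) = (3/7 - 12*(-8 + (1/26)*(-1))/7 - 2*(-8 + (1/26)*(-1))²/7) + √(-419 + 49039) = (3/7 - 12*(-8 - 1/26)/7 - 2*(-8 - 1/26)²/7) + √48620 = (3/7 - 12/7*(-209/26) - 2*(-209/26)²/7) + 2*√12155 = (3/7 + 1254/91 - 2/7*43681/676) + 2*√12155 = (3/7 + 1254/91 - 43681/2366) + 2*√12155 = -10063/2366 + 2*√12155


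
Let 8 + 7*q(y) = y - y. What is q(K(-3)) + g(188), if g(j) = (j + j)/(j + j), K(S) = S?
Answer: -⅐ ≈ -0.14286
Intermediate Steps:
g(j) = 1 (g(j) = (2*j)/((2*j)) = (2*j)*(1/(2*j)) = 1)
q(y) = -8/7 (q(y) = -8/7 + (y - y)/7 = -8/7 + (⅐)*0 = -8/7 + 0 = -8/7)
q(K(-3)) + g(188) = -8/7 + 1 = -⅐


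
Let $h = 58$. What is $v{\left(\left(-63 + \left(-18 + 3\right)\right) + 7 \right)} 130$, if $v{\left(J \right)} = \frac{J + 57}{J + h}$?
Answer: $140$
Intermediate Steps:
$v{\left(J \right)} = \frac{57 + J}{58 + J}$ ($v{\left(J \right)} = \frac{J + 57}{J + 58} = \frac{57 + J}{58 + J}$)
$v{\left(\left(-63 + \left(-18 + 3\right)\right) + 7 \right)} 130 = \frac{57 + \left(\left(-63 + \left(-18 + 3\right)\right) + 7\right)}{58 + \left(\left(-63 + \left(-18 + 3\right)\right) + 7\right)} 130 = \frac{57 + \left(\left(-63 - 15\right) + 7\right)}{58 + \left(\left(-63 - 15\right) + 7\right)} 130 = \frac{57 + \left(-78 + 7\right)}{58 + \left(-78 + 7\right)} 130 = \frac{57 - 71}{58 - 71} \cdot 130 = \frac{1}{-13} \left(-14\right) 130 = \left(- \frac{1}{13}\right) \left(-14\right) 130 = \frac{14}{13} \cdot 130 = 140$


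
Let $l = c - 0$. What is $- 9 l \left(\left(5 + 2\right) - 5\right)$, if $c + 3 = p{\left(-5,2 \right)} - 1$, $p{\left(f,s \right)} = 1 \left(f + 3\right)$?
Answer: $108$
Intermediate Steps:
$p{\left(f,s \right)} = 3 + f$ ($p{\left(f,s \right)} = 1 \left(3 + f\right) = 3 + f$)
$c = -6$ ($c = -3 + \left(\left(3 - 5\right) - 1\right) = -3 - 3 = -6$)
$l = -6$ ($l = -6 - 0 = -6 + 0 = -6$)
$- 9 l \left(\left(5 + 2\right) - 5\right) = \left(-9\right) \left(-6\right) \left(\left(5 + 2\right) - 5\right) = 54 \left(7 - 5\right) = 54 \cdot 2 = 108$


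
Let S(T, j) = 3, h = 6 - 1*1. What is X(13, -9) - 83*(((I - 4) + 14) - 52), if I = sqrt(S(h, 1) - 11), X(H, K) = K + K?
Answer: 3468 - 166*I*sqrt(2) ≈ 3468.0 - 234.76*I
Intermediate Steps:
h = 5 (h = 6 - 1 = 5)
X(H, K) = 2*K
I = 2*I*sqrt(2) (I = sqrt(3 - 11) = sqrt(-8) = 2*I*sqrt(2) ≈ 2.8284*I)
X(13, -9) - 83*(((I - 4) + 14) - 52) = 2*(-9) - 83*(((2*I*sqrt(2) - 4) + 14) - 52) = -18 - 83*(((-4 + 2*I*sqrt(2)) + 14) - 52) = -18 - 83*((10 + 2*I*sqrt(2)) - 52) = -18 - 83*(-42 + 2*I*sqrt(2)) = -18 + (3486 - 166*I*sqrt(2)) = 3468 - 166*I*sqrt(2)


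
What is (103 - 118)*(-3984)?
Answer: 59760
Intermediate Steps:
(103 - 118)*(-3984) = -15*(-3984) = 59760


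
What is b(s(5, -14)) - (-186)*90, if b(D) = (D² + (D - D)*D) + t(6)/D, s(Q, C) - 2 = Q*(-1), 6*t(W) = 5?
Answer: 301477/18 ≈ 16749.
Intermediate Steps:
t(W) = ⅚ (t(W) = (⅙)*5 = ⅚)
s(Q, C) = 2 - Q (s(Q, C) = 2 + Q*(-1) = 2 - Q)
b(D) = D² + 5/(6*D) (b(D) = (D² + (D - D)*D) + 5/(6*D) = (D² + 0*D) + 5/(6*D) = (D² + 0) + 5/(6*D) = D² + 5/(6*D))
b(s(5, -14)) - (-186)*90 = (⅚ + (2 - 1*5)³)/(2 - 1*5) - (-186)*90 = (⅚ + (2 - 5)³)/(2 - 5) - 1*(-16740) = (⅚ + (-3)³)/(-3) + 16740 = -(⅚ - 27)/3 + 16740 = -⅓*(-157/6) + 16740 = 157/18 + 16740 = 301477/18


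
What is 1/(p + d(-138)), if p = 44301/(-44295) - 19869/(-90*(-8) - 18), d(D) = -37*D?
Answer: 3455010/17540036987 ≈ 0.00019698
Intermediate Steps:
p = -101244073/3455010 (p = 44301*(-1/44295) - 19869/(720 - 18) = -14767/14765 - 19869/702 = -14767/14765 - 19869*1/702 = -14767/14765 - 6623/234 = -101244073/3455010 ≈ -29.304)
1/(p + d(-138)) = 1/(-101244073/3455010 - 37*(-138)) = 1/(-101244073/3455010 + 5106) = 1/(17540036987/3455010) = 3455010/17540036987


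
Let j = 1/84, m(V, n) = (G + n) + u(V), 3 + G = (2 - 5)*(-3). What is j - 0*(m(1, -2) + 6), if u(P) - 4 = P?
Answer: 1/84 ≈ 0.011905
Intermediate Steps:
u(P) = 4 + P
G = 6 (G = -3 + (2 - 5)*(-3) = -3 - 3*(-3) = -3 + 9 = 6)
m(V, n) = 10 + V + n (m(V, n) = (6 + n) + (4 + V) = 10 + V + n)
j = 1/84 ≈ 0.011905
j - 0*(m(1, -2) + 6) = 1/84 - 0*((10 + 1 - 2) + 6) = 1/84 - 0*(9 + 6) = 1/84 - 0*15 = 1/84 - 101*0 = 1/84 + 0 = 1/84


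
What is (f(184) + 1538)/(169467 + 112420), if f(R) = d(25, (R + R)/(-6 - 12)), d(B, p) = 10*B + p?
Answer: 15908/2536983 ≈ 0.0062704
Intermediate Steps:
d(B, p) = p + 10*B
f(R) = 250 - R/9 (f(R) = (R + R)/(-6 - 12) + 10*25 = (2*R)/(-18) + 250 = (2*R)*(-1/18) + 250 = -R/9 + 250 = 250 - R/9)
(f(184) + 1538)/(169467 + 112420) = ((250 - 1/9*184) + 1538)/(169467 + 112420) = ((250 - 184/9) + 1538)/281887 = (2066/9 + 1538)*(1/281887) = (15908/9)*(1/281887) = 15908/2536983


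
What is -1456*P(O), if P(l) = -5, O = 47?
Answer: 7280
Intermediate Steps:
-1456*P(O) = -1456*(-5) = 7280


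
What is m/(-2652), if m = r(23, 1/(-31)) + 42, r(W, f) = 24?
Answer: -11/442 ≈ -0.024887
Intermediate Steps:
m = 66 (m = 24 + 42 = 66)
m/(-2652) = 66/(-2652) = -1/2652*66 = -11/442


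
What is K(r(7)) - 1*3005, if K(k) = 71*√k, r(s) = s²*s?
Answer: -3005 + 497*√7 ≈ -1690.1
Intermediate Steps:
r(s) = s³
K(r(7)) - 1*3005 = 71*√(7³) - 1*3005 = 71*√343 - 3005 = 71*(7*√7) - 3005 = 497*√7 - 3005 = -3005 + 497*√7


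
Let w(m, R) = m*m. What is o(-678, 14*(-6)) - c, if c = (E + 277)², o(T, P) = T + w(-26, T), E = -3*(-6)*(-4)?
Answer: -42027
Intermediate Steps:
w(m, R) = m²
E = -72 (E = 18*(-4) = -72)
o(T, P) = 676 + T (o(T, P) = T + (-26)² = T + 676 = 676 + T)
c = 42025 (c = (-72 + 277)² = 205² = 42025)
o(-678, 14*(-6)) - c = (676 - 678) - 1*42025 = -2 - 42025 = -42027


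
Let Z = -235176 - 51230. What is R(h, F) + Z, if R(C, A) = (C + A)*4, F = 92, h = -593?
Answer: -288410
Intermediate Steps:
R(C, A) = 4*A + 4*C (R(C, A) = (A + C)*4 = 4*A + 4*C)
Z = -286406
R(h, F) + Z = (4*92 + 4*(-593)) - 286406 = (368 - 2372) - 286406 = -2004 - 286406 = -288410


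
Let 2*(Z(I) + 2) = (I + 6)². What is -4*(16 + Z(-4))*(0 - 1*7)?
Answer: 448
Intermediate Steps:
Z(I) = -2 + (6 + I)²/2 (Z(I) = -2 + (I + 6)²/2 = -2 + (6 + I)²/2)
-4*(16 + Z(-4))*(0 - 1*7) = -4*(16 + (-2 + (6 - 4)²/2))*(0 - 1*7) = -4*(16 + (-2 + (½)*2²))*(0 - 7) = -4*(16 + (-2 + (½)*4))*(-7) = -4*(16 + (-2 + 2))*(-7) = -4*(16 + 0)*(-7) = -64*(-7) = -4*(-112) = 448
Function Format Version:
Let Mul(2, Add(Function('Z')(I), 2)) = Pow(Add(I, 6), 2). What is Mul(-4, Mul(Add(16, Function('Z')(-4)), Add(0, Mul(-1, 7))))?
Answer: 448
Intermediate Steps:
Function('Z')(I) = Add(-2, Mul(Rational(1, 2), Pow(Add(6, I), 2))) (Function('Z')(I) = Add(-2, Mul(Rational(1, 2), Pow(Add(I, 6), 2))) = Add(-2, Mul(Rational(1, 2), Pow(Add(6, I), 2))))
Mul(-4, Mul(Add(16, Function('Z')(-4)), Add(0, Mul(-1, 7)))) = Mul(-4, Mul(Add(16, Add(-2, Mul(Rational(1, 2), Pow(Add(6, -4), 2)))), Add(0, Mul(-1, 7)))) = Mul(-4, Mul(Add(16, Add(-2, Mul(Rational(1, 2), Pow(2, 2)))), Add(0, -7))) = Mul(-4, Mul(Add(16, Add(-2, Mul(Rational(1, 2), 4))), -7)) = Mul(-4, Mul(Add(16, Add(-2, 2)), -7)) = Mul(-4, Mul(Add(16, 0), -7)) = Mul(-4, Mul(16, -7)) = Mul(-4, -112) = 448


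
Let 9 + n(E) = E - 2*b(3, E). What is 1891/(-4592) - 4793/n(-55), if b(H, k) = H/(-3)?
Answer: 10946107/142352 ≈ 76.895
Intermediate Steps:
b(H, k) = -H/3 (b(H, k) = H*(-⅓) = -H/3)
n(E) = -7 + E (n(E) = -9 + (E - (-2)*3/3) = -9 + (E - 2*(-1)) = -9 + (E + 2) = -9 + (2 + E) = -7 + E)
1891/(-4592) - 4793/n(-55) = 1891/(-4592) - 4793/(-7 - 55) = 1891*(-1/4592) - 4793/(-62) = -1891/4592 - 4793*(-1/62) = -1891/4592 + 4793/62 = 10946107/142352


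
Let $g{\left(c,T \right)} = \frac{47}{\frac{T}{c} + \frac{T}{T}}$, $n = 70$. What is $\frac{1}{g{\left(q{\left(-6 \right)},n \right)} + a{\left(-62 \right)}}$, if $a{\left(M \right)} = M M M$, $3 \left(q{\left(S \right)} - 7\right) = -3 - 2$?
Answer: $- \frac{113}{26930688} \approx -4.196 \cdot 10^{-6}$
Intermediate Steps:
$q{\left(S \right)} = \frac{16}{3}$ ($q{\left(S \right)} = 7 + \frac{-3 - 2}{3} = 7 + \frac{1}{3} \left(-5\right) = 7 - \frac{5}{3} = \frac{16}{3}$)
$a{\left(M \right)} = M^{3}$ ($a{\left(M \right)} = M^{2} M = M^{3}$)
$g{\left(c,T \right)} = \frac{47}{1 + \frac{T}{c}}$ ($g{\left(c,T \right)} = \frac{47}{\frac{T}{c} + 1} = \frac{47}{1 + \frac{T}{c}}$)
$\frac{1}{g{\left(q{\left(-6 \right)},n \right)} + a{\left(-62 \right)}} = \frac{1}{47 \cdot \frac{16}{3} \frac{1}{70 + \frac{16}{3}} + \left(-62\right)^{3}} = \frac{1}{47 \cdot \frac{16}{3} \frac{1}{\frac{226}{3}} - 238328} = \frac{1}{47 \cdot \frac{16}{3} \cdot \frac{3}{226} - 238328} = \frac{1}{\frac{376}{113} - 238328} = \frac{1}{- \frac{26930688}{113}} = - \frac{113}{26930688}$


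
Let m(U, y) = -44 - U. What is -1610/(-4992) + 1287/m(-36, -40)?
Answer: -400739/2496 ≈ -160.55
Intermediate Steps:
-1610/(-4992) + 1287/m(-36, -40) = -1610/(-4992) + 1287/(-44 - 1*(-36)) = -1610*(-1/4992) + 1287/(-44 + 36) = 805/2496 + 1287/(-8) = 805/2496 + 1287*(-1/8) = 805/2496 - 1287/8 = -400739/2496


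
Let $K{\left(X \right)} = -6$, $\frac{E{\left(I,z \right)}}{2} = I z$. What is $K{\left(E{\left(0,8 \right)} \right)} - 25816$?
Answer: $-25822$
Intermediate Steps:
$E{\left(I,z \right)} = 2 I z$
$K{\left(E{\left(0,8 \right)} \right)} - 25816 = -6 - 25816 = -25822$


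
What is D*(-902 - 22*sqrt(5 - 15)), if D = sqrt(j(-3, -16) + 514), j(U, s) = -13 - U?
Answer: 132*sqrt(14)*(-41 - I*sqrt(10)) ≈ -20250.0 - 1561.8*I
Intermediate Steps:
D = 6*sqrt(14) (D = sqrt((-13 - 1*(-3)) + 514) = sqrt((-13 + 3) + 514) = sqrt(-10 + 514) = sqrt(504) = 6*sqrt(14) ≈ 22.450)
D*(-902 - 22*sqrt(5 - 15)) = (6*sqrt(14))*(-902 - 22*sqrt(5 - 15)) = (6*sqrt(14))*(-902 - 22*I*sqrt(10)) = 6*sqrt(14)*(-902 - 22*I*sqrt(10))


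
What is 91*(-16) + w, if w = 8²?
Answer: -1392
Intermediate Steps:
w = 64
91*(-16) + w = 91*(-16) + 64 = -1456 + 64 = -1392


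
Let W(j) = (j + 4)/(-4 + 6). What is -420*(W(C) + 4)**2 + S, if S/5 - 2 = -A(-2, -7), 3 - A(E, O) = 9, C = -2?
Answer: -10460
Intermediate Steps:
A(E, O) = -6 (A(E, O) = 3 - 1*9 = 3 - 9 = -6)
W(j) = 2 + j/2 (W(j) = (4 + j)/2 = (4 + j)*(1/2) = 2 + j/2)
S = 40 (S = 10 + 5*(-1*(-6)) = 10 + 5*6 = 10 + 30 = 40)
-420*(W(C) + 4)**2 + S = -420*((2 + (1/2)*(-2)) + 4)**2 + 40 = -420*((2 - 1) + 4)**2 + 40 = -420*(1 + 4)**2 + 40 = -420*5**2 + 40 = -420*25 + 40 = -10500 + 40 = -10460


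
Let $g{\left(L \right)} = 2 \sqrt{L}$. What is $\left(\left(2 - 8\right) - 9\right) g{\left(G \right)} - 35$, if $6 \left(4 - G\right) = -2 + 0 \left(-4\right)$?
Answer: $-35 - 10 \sqrt{39} \approx -97.45$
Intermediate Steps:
$G = \frac{13}{3}$ ($G = 4 - \frac{-2 + 0 \left(-4\right)}{6} = 4 - \frac{-2 + 0}{6} = 4 - - \frac{1}{3} = 4 + \frac{1}{3} = \frac{13}{3} \approx 4.3333$)
$\left(\left(2 - 8\right) - 9\right) g{\left(G \right)} - 35 = \left(\left(2 - 8\right) - 9\right) 2 \sqrt{\frac{13}{3}} - 35 = \left(\left(2 - 8\right) - 9\right) 2 \frac{\sqrt{39}}{3} - 35 = \left(-6 - 9\right) \frac{2 \sqrt{39}}{3} - 35 = - 15 \frac{2 \sqrt{39}}{3} - 35 = - 10 \sqrt{39} - 35 = -35 - 10 \sqrt{39}$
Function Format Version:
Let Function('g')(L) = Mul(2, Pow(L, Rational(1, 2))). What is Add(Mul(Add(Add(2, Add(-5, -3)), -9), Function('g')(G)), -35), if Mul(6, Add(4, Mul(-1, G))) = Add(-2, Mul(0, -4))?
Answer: Add(-35, Mul(-10, Pow(39, Rational(1, 2)))) ≈ -97.450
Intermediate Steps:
G = Rational(13, 3) (G = Add(4, Mul(Rational(-1, 6), Add(-2, Mul(0, -4)))) = Add(4, Mul(Rational(-1, 6), Add(-2, 0))) = Add(4, Mul(Rational(-1, 6), -2)) = Add(4, Rational(1, 3)) = Rational(13, 3) ≈ 4.3333)
Add(Mul(Add(Add(2, Add(-5, -3)), -9), Function('g')(G)), -35) = Add(Mul(Add(Add(2, Add(-5, -3)), -9), Mul(2, Pow(Rational(13, 3), Rational(1, 2)))), -35) = Add(Mul(Add(Add(2, -8), -9), Mul(2, Mul(Rational(1, 3), Pow(39, Rational(1, 2))))), -35) = Add(Mul(Add(-6, -9), Mul(Rational(2, 3), Pow(39, Rational(1, 2)))), -35) = Add(Mul(-15, Mul(Rational(2, 3), Pow(39, Rational(1, 2)))), -35) = Add(Mul(-10, Pow(39, Rational(1, 2))), -35) = Add(-35, Mul(-10, Pow(39, Rational(1, 2))))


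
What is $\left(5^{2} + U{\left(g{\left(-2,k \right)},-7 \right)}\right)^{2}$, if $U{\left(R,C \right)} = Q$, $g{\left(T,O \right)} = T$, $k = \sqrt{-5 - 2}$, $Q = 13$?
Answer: $1444$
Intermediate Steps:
$k = i \sqrt{7}$ ($k = \sqrt{-7} = i \sqrt{7} \approx 2.6458 i$)
$U{\left(R,C \right)} = 13$
$\left(5^{2} + U{\left(g{\left(-2,k \right)},-7 \right)}\right)^{2} = \left(5^{2} + 13\right)^{2} = \left(25 + 13\right)^{2} = 38^{2} = 1444$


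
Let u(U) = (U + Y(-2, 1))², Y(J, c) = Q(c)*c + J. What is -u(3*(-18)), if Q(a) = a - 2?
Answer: -3249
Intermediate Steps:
Q(a) = -2 + a
Y(J, c) = J + c*(-2 + c) (Y(J, c) = (-2 + c)*c + J = c*(-2 + c) + J = J + c*(-2 + c))
u(U) = (-3 + U)² (u(U) = (U + (-2 + 1*(-2 + 1)))² = (U + (-2 + 1*(-1)))² = (U + (-2 - 1))² = (U - 3)² = (-3 + U)²)
-u(3*(-18)) = -(-3 + 3*(-18))² = -(-3 - 54)² = -1*(-57)² = -1*3249 = -3249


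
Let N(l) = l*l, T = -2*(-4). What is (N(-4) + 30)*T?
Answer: 368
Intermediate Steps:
T = 8
N(l) = l**2
(N(-4) + 30)*T = ((-4)**2 + 30)*8 = (16 + 30)*8 = 46*8 = 368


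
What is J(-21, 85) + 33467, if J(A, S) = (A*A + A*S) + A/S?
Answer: 2730434/85 ≈ 32123.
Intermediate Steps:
J(A, S) = A**2 + A*S + A/S (J(A, S) = (A**2 + A*S) + A/S = A**2 + A*S + A/S)
J(-21, 85) + 33467 = -21*(1 + 85*(-21 + 85))/85 + 33467 = -21*1/85*(1 + 85*64) + 33467 = -21*1/85*(1 + 5440) + 33467 = -21*1/85*5441 + 33467 = -114261/85 + 33467 = 2730434/85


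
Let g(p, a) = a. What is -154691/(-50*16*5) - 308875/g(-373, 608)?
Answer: -17835123/38000 ≈ -469.35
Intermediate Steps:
-154691/(-50*16*5) - 308875/g(-373, 608) = -154691/(-50*16*5) - 308875/608 = -154691/((-800*5)) - 308875*1/608 = -154691/(-4000) - 308875/608 = -154691*(-1/4000) - 308875/608 = 154691/4000 - 308875/608 = -17835123/38000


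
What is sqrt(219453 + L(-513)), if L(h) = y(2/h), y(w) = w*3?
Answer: sqrt(713002759)/57 ≈ 468.46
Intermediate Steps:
y(w) = 3*w
L(h) = 6/h (L(h) = 3*(2/h) = 6/h)
sqrt(219453 + L(-513)) = sqrt(219453 + 6/(-513)) = sqrt(219453 + 6*(-1/513)) = sqrt(219453 - 2/171) = sqrt(37526461/171) = sqrt(713002759)/57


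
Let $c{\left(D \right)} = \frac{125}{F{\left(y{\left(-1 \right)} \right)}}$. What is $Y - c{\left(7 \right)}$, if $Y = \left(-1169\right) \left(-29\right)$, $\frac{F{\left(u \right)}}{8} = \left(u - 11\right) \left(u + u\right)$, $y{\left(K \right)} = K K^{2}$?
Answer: $\frac{6508867}{192} \approx 33900.0$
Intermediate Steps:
$y{\left(K \right)} = K^{3}$
$F{\left(u \right)} = 16 u \left(-11 + u\right)$ ($F{\left(u \right)} = 8 \left(u - 11\right) \left(u + u\right) = 8 \left(-11 + u\right) 2 u = 8 \cdot 2 u \left(-11 + u\right) = 16 u \left(-11 + u\right)$)
$Y = 33901$
$c{\left(D \right)} = \frac{125}{192}$ ($c{\left(D \right)} = \frac{125}{16 \left(-1\right)^{3} \left(-11 + \left(-1\right)^{3}\right)} = \frac{125}{16 \left(-1\right) \left(-11 - 1\right)} = \frac{125}{16 \left(-1\right) \left(-12\right)} = \frac{125}{192}$)
$Y - c{\left(7 \right)} = 33901 - \frac{125}{192} = \frac{6508867}{192}$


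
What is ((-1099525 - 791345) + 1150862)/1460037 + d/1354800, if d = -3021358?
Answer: -902309551441/329676354600 ≈ -2.7370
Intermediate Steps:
((-1099525 - 791345) + 1150862)/1460037 + d/1354800 = ((-1099525 - 791345) + 1150862)/1460037 - 3021358/1354800 = (-1890870 + 1150862)*(1/1460037) - 3021358*1/1354800 = -740008*1/1460037 - 1510679/677400 = -740008/1460037 - 1510679/677400 = -902309551441/329676354600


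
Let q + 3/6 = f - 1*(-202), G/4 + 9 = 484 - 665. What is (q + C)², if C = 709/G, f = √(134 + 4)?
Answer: 23314918561/577600 + 152431*√138/380 ≈ 45077.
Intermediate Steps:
G = -760 (G = -36 + 4*(484 - 665) = -36 + 4*(-181) = -36 - 724 = -760)
f = √138 ≈ 11.747
q = 403/2 + √138 (q = -½ + (√138 - 1*(-202)) = -½ + (√138 + 202) = -½ + (202 + √138) = 403/2 + √138 ≈ 213.25)
C = -709/760 (C = 709/(-760) = 709*(-1/760) = -709/760 ≈ -0.93289)
(q + C)² = ((403/2 + √138) - 709/760)² = (152431/760 + √138)²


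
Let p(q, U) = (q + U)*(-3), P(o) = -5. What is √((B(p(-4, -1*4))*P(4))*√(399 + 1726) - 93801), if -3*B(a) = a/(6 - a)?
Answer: √(-844209 - 100*√85)/3 ≈ 306.44*I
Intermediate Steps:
p(q, U) = -3*U - 3*q (p(q, U) = (U + q)*(-3) = -3*U - 3*q)
B(a) = -a/(3*(6 - a))
√((B(p(-4, -1*4))*P(4))*√(399 + 1726) - 93801) = √((((-(-3)*4 - 3*(-4))/(3*(-6 + (-(-3)*4 - 3*(-4)))))*(-5))*√(399 + 1726) - 93801) = √((((-3*(-4) + 12)/(3*(-6 + (-3*(-4) + 12))))*(-5))*√2125 - 93801) = √((((12 + 12)/(3*(-6 + (12 + 12))))*(-5))*(5*√85) - 93801) = √((((⅓)*24/(-6 + 24))*(-5))*(5*√85) - 93801) = √((((⅓)*24/18)*(-5))*(5*√85) - 93801) = √((((⅓)*24*(1/18))*(-5))*(5*√85) - 93801) = √(((4/9)*(-5))*(5*√85) - 93801) = √(-100*√85/9 - 93801) = √(-93801 - 100*√85/9)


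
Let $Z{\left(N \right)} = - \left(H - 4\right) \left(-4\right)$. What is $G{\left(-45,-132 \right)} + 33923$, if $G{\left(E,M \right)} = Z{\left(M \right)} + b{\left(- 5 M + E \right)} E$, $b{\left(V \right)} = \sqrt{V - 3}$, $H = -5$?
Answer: $33887 - 270 \sqrt{17} \approx 32774.0$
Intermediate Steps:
$Z{\left(N \right)} = -36$ ($Z{\left(N \right)} = - \left(-5 - 4\right) \left(-4\right) = - \left(-9\right) \left(-4\right) = \left(-1\right) 36 = -36$)
$b{\left(V \right)} = \sqrt{-3 + V}$
$G{\left(E,M \right)} = -36 + E \sqrt{-3 + E - 5 M}$ ($G{\left(E,M \right)} = -36 + \sqrt{-3 + \left(- 5 M + E\right)} E = -36 + \sqrt{-3 + \left(E - 5 M\right)} E = -36 + \sqrt{-3 + E - 5 M} E = -36 + E \sqrt{-3 + E - 5 M}$)
$G{\left(-45,-132 \right)} + 33923 = \left(-36 - 45 \sqrt{-3 - 45 - -660}\right) + 33923 = \left(-36 - 45 \sqrt{-3 - 45 + 660}\right) + 33923 = \left(-36 - 45 \sqrt{612}\right) + 33923 = \left(-36 - 45 \cdot 6 \sqrt{17}\right) + 33923 = \left(-36 - 270 \sqrt{17}\right) + 33923 = 33887 - 270 \sqrt{17}$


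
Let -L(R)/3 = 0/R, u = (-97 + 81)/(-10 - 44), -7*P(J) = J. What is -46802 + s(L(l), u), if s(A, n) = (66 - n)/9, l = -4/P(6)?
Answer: -11371112/243 ≈ -46795.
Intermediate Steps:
P(J) = -J/7
u = 8/27 (u = -16/(-54) = -16*(-1/54) = 8/27 ≈ 0.29630)
l = 14/3 (l = -4/((-⅐*6)) = -4/(-6/7) = -4*(-7/6) = 14/3 ≈ 4.6667)
L(R) = 0 (L(R) = -0/R = -3*0 = 0)
s(A, n) = 22/3 - n/9 (s(A, n) = (66 - n)*(⅑) = 22/3 - n/9)
-46802 + s(L(l), u) = -46802 + (22/3 - ⅑*8/27) = -46802 + (22/3 - 8/243) = -46802 + 1774/243 = -11371112/243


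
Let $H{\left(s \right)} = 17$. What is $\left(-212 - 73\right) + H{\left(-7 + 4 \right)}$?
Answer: $-268$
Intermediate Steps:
$\left(-212 - 73\right) + H{\left(-7 + 4 \right)} = \left(-212 - 73\right) + 17 = -285 + 17 = -268$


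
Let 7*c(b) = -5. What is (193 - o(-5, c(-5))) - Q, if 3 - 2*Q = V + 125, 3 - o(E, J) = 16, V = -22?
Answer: 256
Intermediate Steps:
c(b) = -5/7 (c(b) = (⅐)*(-5) = -5/7)
o(E, J) = -13 (o(E, J) = 3 - 1*16 = 3 - 16 = -13)
Q = -50 (Q = 3/2 - (-22 + 125)/2 = 3/2 - ½*103 = 3/2 - 103/2 = -50)
(193 - o(-5, c(-5))) - Q = (193 - 1*(-13)) - 1*(-50) = (193 + 13) + 50 = 206 + 50 = 256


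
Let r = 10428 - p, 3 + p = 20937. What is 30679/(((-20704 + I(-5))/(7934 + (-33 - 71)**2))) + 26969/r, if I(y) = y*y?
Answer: -2014645734817/72417858 ≈ -27820.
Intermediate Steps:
p = 20934 (p = -3 + 20937 = 20934)
I(y) = y**2
r = -10506 (r = 10428 - 1*20934 = 10428 - 20934 = -10506)
30679/(((-20704 + I(-5))/(7934 + (-33 - 71)**2))) + 26969/r = 30679/(((-20704 + (-5)**2)/(7934 + (-33 - 71)**2))) + 26969/(-10506) = 30679/(((-20704 + 25)/(7934 + (-104)**2))) + 26969*(-1/10506) = 30679/((-20679/(7934 + 10816))) - 26969/10506 = 30679/((-20679/18750)) - 26969/10506 = 30679/((-20679*1/18750)) - 26969/10506 = 30679/(-6893/6250) - 26969/10506 = 30679*(-6250/6893) - 26969/10506 = -191743750/6893 - 26969/10506 = -2014645734817/72417858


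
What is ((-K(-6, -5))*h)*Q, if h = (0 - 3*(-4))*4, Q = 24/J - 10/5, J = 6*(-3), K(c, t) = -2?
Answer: -320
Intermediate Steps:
J = -18
Q = -10/3 (Q = 24/(-18) - 10/5 = 24*(-1/18) - 10*1/5 = -4/3 - 2 = -10/3 ≈ -3.3333)
h = 48 (h = (0 + 12)*4 = 12*4 = 48)
((-K(-6, -5))*h)*Q = (-1*(-2)*48)*(-10/3) = (2*48)*(-10/3) = 96*(-10/3) = -320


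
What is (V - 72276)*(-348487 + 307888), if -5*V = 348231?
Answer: 28809496989/5 ≈ 5.7619e+9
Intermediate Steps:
V = -348231/5 (V = -1/5*348231 = -348231/5 ≈ -69646.)
(V - 72276)*(-348487 + 307888) = (-348231/5 - 72276)*(-348487 + 307888) = -709611/5*(-40599) = 28809496989/5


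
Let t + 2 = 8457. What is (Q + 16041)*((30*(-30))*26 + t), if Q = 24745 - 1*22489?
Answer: -273448665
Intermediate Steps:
t = 8455 (t = -2 + 8457 = 8455)
Q = 2256 (Q = 24745 - 22489 = 2256)
(Q + 16041)*((30*(-30))*26 + t) = (2256 + 16041)*((30*(-30))*26 + 8455) = 18297*(-900*26 + 8455) = 18297*(-23400 + 8455) = 18297*(-14945) = -273448665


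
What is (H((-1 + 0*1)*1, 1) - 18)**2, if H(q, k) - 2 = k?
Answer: 225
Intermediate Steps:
H(q, k) = 2 + k
(H((-1 + 0*1)*1, 1) - 18)**2 = ((2 + 1) - 18)**2 = (3 - 18)**2 = (-15)**2 = 225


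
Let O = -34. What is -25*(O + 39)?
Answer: -125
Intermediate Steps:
-25*(O + 39) = -25*(-34 + 39) = -25*5 = -125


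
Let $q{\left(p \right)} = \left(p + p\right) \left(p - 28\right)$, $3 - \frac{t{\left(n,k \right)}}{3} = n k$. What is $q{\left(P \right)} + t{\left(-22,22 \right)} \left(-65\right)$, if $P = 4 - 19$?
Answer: $-93675$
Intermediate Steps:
$t{\left(n,k \right)} = 9 - 3 k n$ ($t{\left(n,k \right)} = 9 - 3 n k = 9 - 3 k n$)
$P = -15$ ($P = 4 - 19 = -15$)
$q{\left(p \right)} = 2 p \left(-28 + p\right)$
$q{\left(P \right)} + t{\left(-22,22 \right)} \left(-65\right) = 2 \left(-15\right) \left(-28 - 15\right) + \left(9 - 66 \left(-22\right)\right) \left(-65\right) = 2 \left(-15\right) \left(-43\right) + \left(9 + 1452\right) \left(-65\right) = 1290 + 1461 \left(-65\right) = 1290 - 94965 = -93675$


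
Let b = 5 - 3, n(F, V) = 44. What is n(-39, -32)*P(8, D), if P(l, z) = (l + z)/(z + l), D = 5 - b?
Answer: 44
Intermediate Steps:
b = 2
D = 3 (D = 5 - 1*2 = 5 - 2 = 3)
P(l, z) = 1 (P(l, z) = (l + z)/(l + z) = 1)
n(-39, -32)*P(8, D) = 44*1 = 44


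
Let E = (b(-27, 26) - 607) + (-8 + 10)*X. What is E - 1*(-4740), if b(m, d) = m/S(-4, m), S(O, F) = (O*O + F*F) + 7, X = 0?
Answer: 3107989/752 ≈ 4133.0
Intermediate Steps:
S(O, F) = 7 + F² + O² (S(O, F) = (O² + F²) + 7 = (F² + O²) + 7 = 7 + F² + O²)
b(m, d) = m/(23 + m²) (b(m, d) = m/(7 + m² + (-4)²) = m/(7 + m² + 16) = m/(23 + m²))
E = -456491/752 (E = (-27/(23 + (-27)²) - 607) + (-8 + 10)*0 = (-27/(23 + 729) - 607) + 2*0 = (-27/752 - 607) + 0 = -456491/752 + 0 = -456491/752 ≈ -607.04)
E - 1*(-4740) = -456491/752 - 1*(-4740) = -456491/752 + 4740 = 3107989/752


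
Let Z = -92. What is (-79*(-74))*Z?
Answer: -537832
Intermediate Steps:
(-79*(-74))*Z = -79*(-74)*(-92) = 5846*(-92) = -537832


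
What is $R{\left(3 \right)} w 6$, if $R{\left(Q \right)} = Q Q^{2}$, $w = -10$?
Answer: $-1620$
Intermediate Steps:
$R{\left(Q \right)} = Q^{3}$
$R{\left(3 \right)} w 6 = 3^{3} \left(-10\right) 6 = 27 \left(-10\right) 6 = \left(-270\right) 6 = -1620$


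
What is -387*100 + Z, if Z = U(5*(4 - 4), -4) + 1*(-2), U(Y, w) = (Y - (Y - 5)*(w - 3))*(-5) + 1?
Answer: -38526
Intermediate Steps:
U(Y, w) = 1 - 5*Y + 5*(-5 + Y)*(-3 + w) (U(Y, w) = (Y - (-5 + Y)*(-3 + w))*(-5) + 1 = (-5*Y + 5*(-5 + Y)*(-3 + w)) + 1 = 1 - 5*Y + 5*(-5 + Y)*(-3 + w))
Z = 174 (Z = (76 - 25*(-4) - 100*(4 - 4) + 5*(5*(4 - 4))*(-4)) + 1*(-2) = (76 + 100 - 100*0 + 5*(5*0)*(-4)) - 2 = (76 + 100 - 20*0 + 5*0*(-4)) - 2 = (76 + 100 + 0 + 0) - 2 = 176 - 2 = 174)
-387*100 + Z = -387*100 + 174 = -38700 + 174 = -38526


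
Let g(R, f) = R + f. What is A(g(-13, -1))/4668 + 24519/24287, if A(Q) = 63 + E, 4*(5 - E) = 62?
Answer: 77153173/75581144 ≈ 1.0208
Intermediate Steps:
E = -21/2 (E = 5 - ¼*62 = 5 - 31/2 = -21/2 ≈ -10.500)
A(Q) = 105/2 (A(Q) = 63 - 21/2 = 105/2)
A(g(-13, -1))/4668 + 24519/24287 = (105/2)/4668 + 24519/24287 = (105/2)*(1/4668) + 24519*(1/24287) = 35/3112 + 24519/24287 = 77153173/75581144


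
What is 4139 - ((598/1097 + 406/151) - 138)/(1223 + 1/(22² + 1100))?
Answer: 1328227359626293/320896834751 ≈ 4139.1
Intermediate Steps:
4139 - ((598/1097 + 406/151) - 138)/(1223 + 1/(22² + 1100)) = 4139 - ((598*(1/1097) + 406*(1/151)) - 138)/(1223 + 1/(484 + 1100)) = 4139 - ((598/1097 + 406/151) - 138)/(1223 + 1/1584) = 4139 - (535680/165647 - 138)/(1223 + 1/1584) = 4139 - (-22323606)/(165647*1937233/1584) = 4139 - (-22323606)*1584/(165647*1937233) = 4139 - 1*(-35360591904/320896834751) = 4139 + 35360591904/320896834751 = 1328227359626293/320896834751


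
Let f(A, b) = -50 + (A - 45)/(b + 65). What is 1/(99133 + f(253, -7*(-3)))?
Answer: 43/4260673 ≈ 1.0092e-5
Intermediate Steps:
f(A, b) = -50 + (-45 + A)/(65 + b)
1/(99133 + f(253, -7*(-3))) = 1/(99133 + (-3295 + 253 - (-350)*(-3))/(65 - 7*(-3))) = 1/(99133 + (-3295 + 253 - 50*21)/(65 + 21)) = 1/(99133 + (-3295 + 253 - 1050)/86) = 1/(99133 + (1/86)*(-4092)) = 1/(99133 - 2046/43) = 1/(4260673/43) = 43/4260673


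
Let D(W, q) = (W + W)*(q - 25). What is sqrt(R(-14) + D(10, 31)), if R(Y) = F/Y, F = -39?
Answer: 3*sqrt(2674)/14 ≈ 11.081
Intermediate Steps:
D(W, q) = 2*W*(-25 + q) (D(W, q) = (2*W)*(-25 + q) = 2*W*(-25 + q))
R(Y) = -39/Y
sqrt(R(-14) + D(10, 31)) = sqrt(-39/(-14) + 2*10*(-25 + 31)) = sqrt(-39*(-1/14) + 2*10*6) = sqrt(39/14 + 120) = sqrt(1719/14) = 3*sqrt(2674)/14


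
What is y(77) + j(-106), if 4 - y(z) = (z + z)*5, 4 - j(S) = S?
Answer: -656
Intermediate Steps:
j(S) = 4 - S
y(z) = 4 - 10*z (y(z) = 4 - (z + z)*5 = 4 - 2*z*5 = 4 - 10*z)
y(77) + j(-106) = (4 - 10*77) + (4 - 1*(-106)) = (4 - 770) + (4 + 106) = -766 + 110 = -656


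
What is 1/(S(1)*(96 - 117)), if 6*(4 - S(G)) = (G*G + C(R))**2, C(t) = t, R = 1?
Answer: -1/70 ≈ -0.014286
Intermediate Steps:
S(G) = 4 - (1 + G**2)**2/6 (S(G) = 4 - (G*G + 1)**2/6 = 4 - (G**2 + 1)**2/6 = 4 - (1 + G**2)**2/6)
1/(S(1)*(96 - 117)) = 1/((4 - (1 + 1**2)**2/6)*(96 - 117)) = 1/((4 - (1 + 1)**2/6)*(-21)) = 1/((4 - 1/6*2**2)*(-21)) = 1/((4 - 1/6*4)*(-21)) = 1/((4 - 2/3)*(-21)) = 1/((10/3)*(-21)) = 1/(-70) = -1/70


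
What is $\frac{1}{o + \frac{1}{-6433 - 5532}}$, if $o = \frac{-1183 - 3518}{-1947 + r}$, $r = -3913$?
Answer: $\frac{14022980}{11248321} \approx 1.2467$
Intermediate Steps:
$o = \frac{4701}{5860}$ ($o = \frac{-1183 - 3518}{-1947 - 3913} = - \frac{4701}{-5860} = \left(-4701\right) \left(- \frac{1}{5860}\right) = \frac{4701}{5860} \approx 0.80222$)
$\frac{1}{o + \frac{1}{-6433 - 5532}} = \frac{1}{\frac{4701}{5860} + \frac{1}{-6433 - 5532}} = \frac{1}{\frac{4701}{5860} + \frac{1}{-11965}} = \frac{1}{\frac{4701}{5860} - \frac{1}{11965}} = \frac{1}{\frac{11248321}{14022980}} = \frac{14022980}{11248321}$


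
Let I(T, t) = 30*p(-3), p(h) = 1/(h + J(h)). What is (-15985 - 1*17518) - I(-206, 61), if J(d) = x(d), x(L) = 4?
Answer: -33533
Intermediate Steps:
J(d) = 4
p(h) = 1/(4 + h) (p(h) = 1/(h + 4) = 1/(4 + h))
I(T, t) = 30 (I(T, t) = 30/(4 - 3) = 30/1 = 30*1 = 30)
(-15985 - 1*17518) - I(-206, 61) = (-15985 - 1*17518) - 1*30 = (-15985 - 17518) - 30 = -33503 - 30 = -33533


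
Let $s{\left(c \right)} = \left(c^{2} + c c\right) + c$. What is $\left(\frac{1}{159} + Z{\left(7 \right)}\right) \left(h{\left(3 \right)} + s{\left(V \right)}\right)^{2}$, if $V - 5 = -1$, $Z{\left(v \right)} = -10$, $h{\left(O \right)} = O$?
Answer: $- \frac{805623}{53} \approx -15200.0$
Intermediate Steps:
$V = 4$ ($V = 5 - 1 = 4$)
$s{\left(c \right)} = c + 2 c^{2}$ ($s{\left(c \right)} = \left(c^{2} + c^{2}\right) + c = 2 c^{2} + c = c + 2 c^{2}$)
$\left(\frac{1}{159} + Z{\left(7 \right)}\right) \left(h{\left(3 \right)} + s{\left(V \right)}\right)^{2} = \left(\frac{1}{159} - 10\right) \left(3 + 4 \left(1 + 2 \cdot 4\right)\right)^{2} = \left(\frac{1}{159} - 10\right) \left(3 + 4 \left(1 + 8\right)\right)^{2} = - \frac{1589 \left(3 + 4 \cdot 9\right)^{2}}{159} = - \frac{1589 \left(3 + 36\right)^{2}}{159} = - \frac{1589 \cdot 39^{2}}{159} = \left(- \frac{1589}{159}\right) 1521 = - \frac{805623}{53}$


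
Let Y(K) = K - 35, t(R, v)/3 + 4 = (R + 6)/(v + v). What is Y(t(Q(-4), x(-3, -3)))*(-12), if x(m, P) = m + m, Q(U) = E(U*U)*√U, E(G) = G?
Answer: 582 + 96*I ≈ 582.0 + 96.0*I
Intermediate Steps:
Q(U) = U^(5/2) (Q(U) = (U*U)*√U = U²*√U = U^(5/2))
x(m, P) = 2*m
t(R, v) = -12 + 3*(6 + R)/(2*v) (t(R, v) = -12 + 3*((R + 6)/(v + v)) = -12 + 3*((6 + R)/((2*v))) = -12 + 3*((6 + R)*(1/(2*v))) = -12 + 3*((6 + R)/(2*v)) = -12 + 3*(6 + R)/(2*v))
Y(K) = -35 + K
Y(t(Q(-4), x(-3, -3)))*(-12) = (-35 + 3*(6 + (-4)^(5/2) - 16*(-3))/(2*((2*(-3)))))*(-12) = (-35 + (3/2)*(6 + 32*I - 8*(-6))/(-6))*(-12) = (-35 + (3/2)*(-⅙)*(6 + 32*I + 48))*(-12) = (-35 + (3/2)*(-⅙)*(54 + 32*I))*(-12) = (-35 + (-27/2 - 8*I))*(-12) = (-97/2 - 8*I)*(-12) = 582 + 96*I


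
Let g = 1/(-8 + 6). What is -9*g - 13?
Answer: -17/2 ≈ -8.5000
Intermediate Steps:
g = -1/2 (g = 1/(-2) = -1/2 ≈ -0.50000)
-9*g - 13 = -9*(-1/2) - 13 = 9/2 - 13 = -17/2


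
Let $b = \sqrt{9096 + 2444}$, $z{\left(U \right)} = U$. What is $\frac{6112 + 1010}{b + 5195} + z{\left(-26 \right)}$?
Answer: $- \frac{132877964}{5395297} - \frac{14244 \sqrt{2885}}{26976485} \approx -24.657$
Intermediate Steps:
$b = 2 \sqrt{2885}$ ($b = \sqrt{11540} = 2 \sqrt{2885} \approx 107.42$)
$\frac{6112 + 1010}{b + 5195} + z{\left(-26 \right)} = \frac{6112 + 1010}{2 \sqrt{2885} + 5195} - 26 = \frac{7122}{5195 + 2 \sqrt{2885}} - 26 = -26 + \frac{7122}{5195 + 2 \sqrt{2885}}$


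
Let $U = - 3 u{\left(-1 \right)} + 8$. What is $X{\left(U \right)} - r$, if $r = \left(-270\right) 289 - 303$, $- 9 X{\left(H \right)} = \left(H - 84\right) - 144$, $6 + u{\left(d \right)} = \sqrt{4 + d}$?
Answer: $\frac{705199}{9} + \frac{\sqrt{3}}{3} \approx 78356.0$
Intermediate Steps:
$u{\left(d \right)} = -6 + \sqrt{4 + d}$
$U = 26 - 3 \sqrt{3}$ ($U = - 3 \left(-6 + \sqrt{4 - 1}\right) + 8 = - 3 \left(-6 + \sqrt{3}\right) + 8 = \left(18 - 3 \sqrt{3}\right) + 8 = 26 - 3 \sqrt{3} \approx 20.804$)
$X{\left(H \right)} = \frac{76}{3} - \frac{H}{9}$ ($X{\left(H \right)} = - \frac{\left(H - 84\right) - 144}{9} = - \frac{\left(-84 + H\right) - 144}{9} = - \frac{-228 + H}{9} = \frac{76}{3} - \frac{H}{9}$)
$r = -78333$ ($r = -78030 - 303 = -78333$)
$X{\left(U \right)} - r = \left(\frac{76}{3} - \frac{26 - 3 \sqrt{3}}{9}\right) - -78333 = \left(\frac{76}{3} - \left(\frac{26}{9} - \frac{\sqrt{3}}{3}\right)\right) + 78333 = \left(\frac{202}{9} + \frac{\sqrt{3}}{3}\right) + 78333 = \frac{705199}{9} + \frac{\sqrt{3}}{3}$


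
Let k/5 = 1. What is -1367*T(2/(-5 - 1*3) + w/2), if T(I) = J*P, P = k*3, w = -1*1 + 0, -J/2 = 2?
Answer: 82020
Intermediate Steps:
J = -4 (J = -2*2 = -4)
w = -1 (w = -1 + 0 = -1)
k = 5 (k = 5*1 = 5)
P = 15 (P = 5*3 = 15)
T(I) = -60 (T(I) = -4*15 = -60)
-1367*T(2/(-5 - 1*3) + w/2) = -1367*(-60) = 82020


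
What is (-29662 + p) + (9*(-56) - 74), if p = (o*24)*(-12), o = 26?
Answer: -37728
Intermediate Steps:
p = -7488 (p = (26*24)*(-12) = 624*(-12) = -7488)
(-29662 + p) + (9*(-56) - 74) = (-29662 - 7488) + (9*(-56) - 74) = -37150 + (-504 - 74) = -37150 - 578 = -37728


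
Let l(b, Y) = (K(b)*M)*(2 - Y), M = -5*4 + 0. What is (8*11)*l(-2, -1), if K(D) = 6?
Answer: -31680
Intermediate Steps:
M = -20 (M = -20 + 0 = -20)
l(b, Y) = -240 + 120*Y (l(b, Y) = (6*(-20))*(2 - Y) = -120*(2 - Y) = -240 + 120*Y)
(8*11)*l(-2, -1) = (8*11)*(-240 + 120*(-1)) = 88*(-240 - 120) = 88*(-360) = -31680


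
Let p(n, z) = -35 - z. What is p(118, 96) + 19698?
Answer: 19567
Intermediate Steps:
p(118, 96) + 19698 = (-35 - 1*96) + 19698 = (-35 - 96) + 19698 = -131 + 19698 = 19567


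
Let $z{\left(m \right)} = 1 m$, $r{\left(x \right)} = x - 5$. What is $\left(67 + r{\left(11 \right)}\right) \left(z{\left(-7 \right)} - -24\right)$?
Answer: $1241$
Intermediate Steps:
$r{\left(x \right)} = -5 + x$
$z{\left(m \right)} = m$
$\left(67 + r{\left(11 \right)}\right) \left(z{\left(-7 \right)} - -24\right) = \left(67 + \left(-5 + 11\right)\right) \left(-7 - -24\right) = \left(67 + 6\right) \left(-7 + 24\right) = 73 \cdot 17 = 1241$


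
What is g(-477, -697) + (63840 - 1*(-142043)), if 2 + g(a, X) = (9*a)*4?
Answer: 188709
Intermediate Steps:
g(a, X) = -2 + 36*a (g(a, X) = -2 + (9*a)*4 = -2 + 36*a)
g(-477, -697) + (63840 - 1*(-142043)) = (-2 + 36*(-477)) + (63840 - 1*(-142043)) = (-2 - 17172) + (63840 + 142043) = -17174 + 205883 = 188709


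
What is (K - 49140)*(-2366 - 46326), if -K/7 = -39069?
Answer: -10923709356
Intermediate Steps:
K = 273483 (K = -7*(-39069) = 273483)
(K - 49140)*(-2366 - 46326) = (273483 - 49140)*(-2366 - 46326) = 224343*(-48692) = -10923709356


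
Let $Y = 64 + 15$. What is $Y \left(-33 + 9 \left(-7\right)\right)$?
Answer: $-7584$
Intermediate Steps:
$Y = 79$
$Y \left(-33 + 9 \left(-7\right)\right) = 79 \left(-33 + 9 \left(-7\right)\right) = 79 \left(-33 - 63\right) = 79 \left(-96\right) = -7584$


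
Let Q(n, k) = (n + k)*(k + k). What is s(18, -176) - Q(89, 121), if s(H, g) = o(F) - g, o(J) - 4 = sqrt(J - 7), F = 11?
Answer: -50638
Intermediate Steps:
o(J) = 4 + sqrt(-7 + J) (o(J) = 4 + sqrt(J - 7) = 4 + sqrt(-7 + J))
s(H, g) = 6 - g (s(H, g) = (4 + sqrt(-7 + 11)) - g = (4 + sqrt(4)) - g = (4 + 2) - g = 6 - g)
Q(n, k) = 2*k*(k + n) (Q(n, k) = (k + n)*(2*k) = 2*k*(k + n))
s(18, -176) - Q(89, 121) = (6 - 1*(-176)) - 2*121*(121 + 89) = (6 + 176) - 2*121*210 = 182 - 1*50820 = 182 - 50820 = -50638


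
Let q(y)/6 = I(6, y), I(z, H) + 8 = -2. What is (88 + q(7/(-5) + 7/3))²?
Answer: 784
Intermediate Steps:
I(z, H) = -10 (I(z, H) = -8 - 2 = -10)
q(y) = -60 (q(y) = 6*(-10) = -60)
(88 + q(7/(-5) + 7/3))² = (88 - 60)² = 28² = 784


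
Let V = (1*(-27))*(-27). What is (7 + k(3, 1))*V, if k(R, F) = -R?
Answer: 2916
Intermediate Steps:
V = 729 (V = -27*(-27) = 729)
(7 + k(3, 1))*V = (7 - 1*3)*729 = (7 - 3)*729 = 4*729 = 2916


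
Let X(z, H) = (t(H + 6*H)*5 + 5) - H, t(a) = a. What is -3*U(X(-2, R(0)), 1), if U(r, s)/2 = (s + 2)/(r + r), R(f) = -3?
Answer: 9/97 ≈ 0.092783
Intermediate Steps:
X(z, H) = 5 + 34*H (X(z, H) = ((H + 6*H)*5 + 5) - H = ((7*H)*5 + 5) - H = (35*H + 5) - H = (5 + 35*H) - H = 5 + 34*H)
U(r, s) = (2 + s)/r (U(r, s) = 2*((s + 2)/(r + r)) = 2*((2 + s)/((2*r))) = 2*((2 + s)*(1/(2*r))) = 2*((2 + s)/(2*r)) = (2 + s)/r)
-3*U(X(-2, R(0)), 1) = -3*(2 + 1)/(5 + 34*(-3)) = -3*3/(5 - 102) = -3*3/(-97) = -(-3)*3/97 = -3*(-3/97) = 9/97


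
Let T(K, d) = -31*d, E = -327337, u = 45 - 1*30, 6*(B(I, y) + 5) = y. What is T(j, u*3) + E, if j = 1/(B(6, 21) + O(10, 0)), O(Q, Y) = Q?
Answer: -328732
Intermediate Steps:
B(I, y) = -5 + y/6
u = 15 (u = 45 - 30 = 15)
j = 2/17 (j = 1/((-5 + (⅙)*21) + 10) = 1/((-5 + 7/2) + 10) = 1/(-3/2 + 10) = 1/(17/2) = 2/17 ≈ 0.11765)
T(j, u*3) + E = -465*3 - 327337 = -31*45 - 327337 = -1395 - 327337 = -328732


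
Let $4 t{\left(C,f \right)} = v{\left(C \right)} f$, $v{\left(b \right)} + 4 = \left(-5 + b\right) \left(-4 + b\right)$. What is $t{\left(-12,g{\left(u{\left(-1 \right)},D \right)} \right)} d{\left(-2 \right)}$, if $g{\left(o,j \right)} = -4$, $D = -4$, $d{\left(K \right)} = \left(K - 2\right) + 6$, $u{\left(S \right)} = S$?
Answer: $-536$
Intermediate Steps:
$d{\left(K \right)} = 4 + K$ ($d{\left(K \right)} = \left(-2 + K\right) + 6 = 4 + K$)
$v{\left(b \right)} = -4 + \left(-5 + b\right) \left(-4 + b\right)$
$t{\left(C,f \right)} = \frac{f \left(16 + C^{2} - 9 C\right)}{4}$ ($t{\left(C,f \right)} = \frac{\left(16 + C^{2} - 9 C\right) f}{4} = \frac{f \left(16 + C^{2} - 9 C\right)}{4}$)
$t{\left(-12,g{\left(u{\left(-1 \right)},D \right)} \right)} d{\left(-2 \right)} = \frac{1}{4} \left(-4\right) \left(16 + \left(-12\right)^{2} - -108\right) \left(4 - 2\right) = \frac{1}{4} \left(-4\right) \left(16 + 144 + 108\right) 2 = \frac{1}{4} \left(-4\right) 268 \cdot 2 = \left(-268\right) 2 = -536$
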